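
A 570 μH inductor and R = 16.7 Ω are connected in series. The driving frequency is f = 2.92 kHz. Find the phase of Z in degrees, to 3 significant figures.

32.1°

ω = 2πf = 18350 rad/s
X_L = ωL = 10.5 Ω
Z = 16.7 + j10.5 Ω
|Z| = √(16.7² + 10.5²) = 19.7 Ω
∠Z = arctan(10.5/16.7) = 32.1°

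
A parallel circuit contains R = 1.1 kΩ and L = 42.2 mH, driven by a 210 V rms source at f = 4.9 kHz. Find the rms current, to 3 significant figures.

250 mA

ω = 2πf = 30790 rad/s
X_L = ωL = 1300 Ω
Parallel: admittances add. Y = 1/R + 1/(jωL)
Y = (0.000909 − j0.000770) S
|Y| = 0.00119 S → |Z| = 1/|Y| = 840 Ω, ∠Z = −∠Y = 40.3°
I = V/|Z| = 210/840 = 250 mA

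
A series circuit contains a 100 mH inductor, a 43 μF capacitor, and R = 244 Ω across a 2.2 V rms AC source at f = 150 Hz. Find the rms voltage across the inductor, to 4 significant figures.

ω = 2πf = 942.5 rad/s
X_L = ωL = 94.25 Ω
X_C = 1/(ωC) = 24.68 Ω
Net reactance X = X_L − X_C = 69.57 Ω
Z = 244.0 + j69.57 Ω
|Z| = √(244.0² + 69.57²) = 253.7 Ω
I = V/|Z| = 8.671 mA
V_L = I·|Z_L| = 0.008671 × 94.25 = 0.8172 V

0.8172 V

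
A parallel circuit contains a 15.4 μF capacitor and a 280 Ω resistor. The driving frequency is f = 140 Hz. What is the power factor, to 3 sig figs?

0.255

ω = 2πf = 879.6 rad/s
X_C = 1/(ωC) = 73.8 Ω
Parallel: admittances add. Y = 1/R + jωC
Y = (0.00357 + j0.0135) S
|Y| = 0.0140 S → |Z| = 1/|Y| = 71.4 Ω, ∠Z = −∠Y = -75.2°
cos φ = cos(-75.2°) = 0.255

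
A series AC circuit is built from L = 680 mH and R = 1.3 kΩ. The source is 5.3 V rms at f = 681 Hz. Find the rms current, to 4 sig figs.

ω = 2πf = 4279 rad/s
X_L = ωL = 2910 Ω
Z = 1300 + j2910 Ω
|Z| = √(1300² + 2910²) = 3187 Ω
I = V/|Z| = 5.3/3187 = 1.663 mA

1.663 mA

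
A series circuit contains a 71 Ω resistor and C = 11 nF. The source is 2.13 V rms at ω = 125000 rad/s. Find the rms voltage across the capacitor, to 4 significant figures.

X_C = 1/(ωC) = 727.3 Ω
Z = 71.00 − j727.3 Ω
|Z| = √(71.00² + 727.3²) = 730.7 Ω
I = V/|Z| = 2.915 mA
V_C = I·|Z_C| = 0.002915 × 727.3 = 2.120 V

2.120 V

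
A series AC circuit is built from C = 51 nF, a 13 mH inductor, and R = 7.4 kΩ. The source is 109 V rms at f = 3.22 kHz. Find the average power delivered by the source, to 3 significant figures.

ω = 2πf = 20230 rad/s
X_L = ωL = 263 Ω
X_C = 1/(ωC) = 969 Ω
Net reactance X = X_L − X_C = -706 Ω
Z = 7400 − j706 Ω
|Z| = √(7400² + 706²) = 7430 Ω
∠Z = arctan(-706/7400) = -5.45°
I = V/|Z| = 14.7 mA
P = VI cos φ = 109 × 0.0147 × cos(-5.45°) = 1.59 W

1.59 W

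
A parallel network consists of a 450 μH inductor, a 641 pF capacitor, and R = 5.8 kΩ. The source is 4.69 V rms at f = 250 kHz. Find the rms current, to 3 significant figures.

2.08 mA

ω = 2πf = 1.571e+06 rad/s
X_L = ωL = 707 Ω
X_C = 1/(ωC) = 993 Ω
Parallel: admittances add. Y = 1/R + 1/(jωL) + jωC
Y = (0.000172 − j0.000408) S
|Y| = 0.000443 S → |Z| = 1/|Y| = 2260 Ω, ∠Z = −∠Y = 67.1°
I = V/|Z| = 4.69/2260 = 2.08 mA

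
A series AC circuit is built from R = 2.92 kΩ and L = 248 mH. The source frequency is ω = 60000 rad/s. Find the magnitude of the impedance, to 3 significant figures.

15200 Ω

X_L = ωL = 14900 Ω
Z = 2920 + j14900 Ω
|Z| = √(2920² + 14900²) = 15200 Ω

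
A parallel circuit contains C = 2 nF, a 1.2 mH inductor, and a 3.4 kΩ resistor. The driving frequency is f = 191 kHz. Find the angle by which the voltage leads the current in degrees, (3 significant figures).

-80.2°

ω = 2πf = 1.2e+06 rad/s
X_L = ωL = 1440 Ω
X_C = 1/(ωC) = 417 Ω
Parallel: admittances add. Y = 1/R + 1/(jωL) + jωC
Y = (0.000294 + j0.00171) S
|Y| = 0.00173 S → |Z| = 1/|Y| = 578 Ω, ∠Z = −∠Y = -80.2°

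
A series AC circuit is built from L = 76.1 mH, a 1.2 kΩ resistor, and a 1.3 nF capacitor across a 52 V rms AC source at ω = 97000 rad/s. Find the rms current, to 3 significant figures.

X_L = ωL = 7380 Ω
X_C = 1/(ωC) = 7930 Ω
Net reactance X = X_L − X_C = -549 Ω
Z = 1200 − j549 Ω
|Z| = √(1200² + 549²) = 1320 Ω
I = V/|Z| = 52/1320 = 39.4 mA

39.4 mA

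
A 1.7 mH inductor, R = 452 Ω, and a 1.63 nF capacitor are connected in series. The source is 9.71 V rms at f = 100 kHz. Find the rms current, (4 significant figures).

ω = 2πf = 628300 rad/s
X_L = ωL = 1068 Ω
X_C = 1/(ωC) = 976.4 Ω
Net reactance X = X_L − X_C = 91.73 Ω
Z = 452.0 + j91.73 Ω
|Z| = √(452.0² + 91.73²) = 461.2 Ω
I = V/|Z| = 9.71/461.2 = 21.05 mA

21.05 mA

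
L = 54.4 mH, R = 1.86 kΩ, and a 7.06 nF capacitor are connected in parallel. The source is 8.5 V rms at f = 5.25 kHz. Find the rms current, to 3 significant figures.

ω = 2πf = 32990 rad/s
X_L = ωL = 1790 Ω
X_C = 1/(ωC) = 4290 Ω
Parallel: admittances add. Y = 1/R + 1/(jωL) + jωC
Y = (0.000538 − j0.000324) S
|Y| = 0.000628 S → |Z| = 1/|Y| = 1590 Ω, ∠Z = −∠Y = 31.1°
I = V/|Z| = 8.5/1590 = 5.34 mA

5.34 mA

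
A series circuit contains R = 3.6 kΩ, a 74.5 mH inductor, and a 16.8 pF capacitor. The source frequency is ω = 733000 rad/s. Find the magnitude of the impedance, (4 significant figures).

26840 Ω

X_L = ωL = 54610 Ω
X_C = 1/(ωC) = 81210 Ω
Net reactance X = X_L − X_C = -26600 Ω
Z = 3600 − j26600 Ω
|Z| = √(3600² + 26600²) = 26840 Ω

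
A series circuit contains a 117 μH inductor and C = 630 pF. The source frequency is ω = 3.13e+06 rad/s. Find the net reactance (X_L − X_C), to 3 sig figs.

-141 Ω

X_L = ωL = 366 Ω
X_C = 1/(ωC) = 507 Ω
X = 366 − 507 = -141 Ω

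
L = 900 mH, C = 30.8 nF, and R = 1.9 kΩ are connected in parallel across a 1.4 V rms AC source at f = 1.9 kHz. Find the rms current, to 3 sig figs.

ω = 2πf = 11940 rad/s
X_L = ωL = 10700 Ω
X_C = 1/(ωC) = 2720 Ω
Parallel: admittances add. Y = 1/R + 1/(jωL) + jωC
Y = (0.000526 + j0.000275) S
|Y| = 0.000594 S → |Z| = 1/|Y| = 1680 Ω, ∠Z = −∠Y = -27.6°
I = V/|Z| = 1.4/1680 = 831 μA

831 μA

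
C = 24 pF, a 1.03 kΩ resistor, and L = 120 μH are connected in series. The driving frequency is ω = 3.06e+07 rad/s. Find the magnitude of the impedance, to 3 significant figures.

X_L = ωL = 3670 Ω
X_C = 1/(ωC) = 1360 Ω
Net reactance X = X_L − X_C = 2310 Ω
Z = 1030 + j2310 Ω
|Z| = √(1030² + 2310²) = 2530 Ω

2530 Ω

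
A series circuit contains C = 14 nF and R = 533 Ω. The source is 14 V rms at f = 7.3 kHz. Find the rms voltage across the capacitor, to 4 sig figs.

ω = 2πf = 45870 rad/s
X_C = 1/(ωC) = 1557 Ω
Z = 533.0 − j1557 Ω
|Z| = √(533.0² + 1557²) = 1646 Ω
I = V/|Z| = 8.506 mA
V_C = I·|Z_C| = 0.008506 × 1557 = 13.25 V

13.25 V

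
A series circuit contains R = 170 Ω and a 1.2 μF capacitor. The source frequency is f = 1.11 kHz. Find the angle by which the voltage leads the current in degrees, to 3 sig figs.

-35.1°

ω = 2πf = 6974 rad/s
X_C = 1/(ωC) = 119 Ω
Z = 170 − j119 Ω
|Z| = √(170² + 119²) = 208 Ω
∠Z = arctan(-119/170) = -35.1°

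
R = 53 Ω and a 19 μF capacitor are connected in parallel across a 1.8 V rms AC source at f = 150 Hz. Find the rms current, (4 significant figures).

46.82 mA

ω = 2πf = 942.5 rad/s
X_C = 1/(ωC) = 55.84 Ω
Parallel: admittances add. Y = 1/R + jωC
Y = (0.01887 + j0.01791) S
|Y| = 0.02601 S → |Z| = 1/|Y| = 38.44 Ω, ∠Z = −∠Y = -43.50°
I = V/|Z| = 1.8/38.44 = 46.82 mA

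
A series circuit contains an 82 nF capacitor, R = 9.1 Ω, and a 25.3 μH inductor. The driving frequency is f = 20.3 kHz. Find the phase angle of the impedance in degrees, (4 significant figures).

ω = 2πf = 127500 rad/s
X_L = ωL = 3.227 Ω
X_C = 1/(ωC) = 95.61 Ω
Net reactance X = X_L − X_C = -92.38 Ω
Z = 9.100 − j92.38 Ω
|Z| = √(9.100² + 92.38²) = 92.83 Ω
∠Z = arctan(-92.38/9.100) = -84.37°

-84.37°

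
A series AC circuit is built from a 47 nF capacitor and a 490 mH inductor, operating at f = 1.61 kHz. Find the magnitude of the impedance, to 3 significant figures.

ω = 2πf = 10120 rad/s
X_L = ωL = 4960 Ω
X_C = 1/(ωC) = 2100 Ω
Net reactance X = X_L − X_C = 2850 Ω
Z = j2850 Ω
|Z| = √(0² + 2850²) = 2850 Ω

2850 Ω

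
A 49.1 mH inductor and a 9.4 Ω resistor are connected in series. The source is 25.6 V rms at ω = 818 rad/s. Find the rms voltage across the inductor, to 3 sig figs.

X_L = ωL = 40.2 Ω
Z = 9.40 + j40.2 Ω
|Z| = √(9.40² + 40.2²) = 41.2 Ω
I = V/|Z| = 621 mA
V_L = I·|Z_L| = 0.621 × 40.2 = 24.9 V

24.9 V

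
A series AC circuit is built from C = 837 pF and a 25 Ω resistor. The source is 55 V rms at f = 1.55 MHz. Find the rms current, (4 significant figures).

439.3 mA

ω = 2πf = 9.739e+06 rad/s
X_C = 1/(ωC) = 122.7 Ω
Z = 25.00 − j122.7 Ω
|Z| = √(25.00² + 122.7²) = 125.2 Ω
I = V/|Z| = 55/125.2 = 439.3 mA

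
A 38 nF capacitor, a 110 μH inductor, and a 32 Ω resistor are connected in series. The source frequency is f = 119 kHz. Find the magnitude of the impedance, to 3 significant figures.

ω = 2πf = 747700 rad/s
X_L = ωL = 82.2 Ω
X_C = 1/(ωC) = 35.2 Ω
Net reactance X = X_L − X_C = 47.1 Ω
Z = 32.0 + j47.1 Ω
|Z| = √(32.0² + 47.1²) = 56.9 Ω

56.9 Ω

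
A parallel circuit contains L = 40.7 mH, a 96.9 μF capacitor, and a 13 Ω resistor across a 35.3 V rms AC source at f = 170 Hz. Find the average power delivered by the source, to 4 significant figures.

ω = 2πf = 1068 rad/s
X_L = ωL = 43.47 Ω
X_C = 1/(ωC) = 9.662 Ω
Parallel: admittances add. Y = 1/R + 1/(jωL) + jωC
Y = (0.07692 + j0.08050) S
|Y| = 0.1113 S → |Z| = 1/|Y| = 8.981 Ω, ∠Z = −∠Y = -46.30°
I = V/|Z| = 3.930 A
P = VI cos φ = 35.3 × 3.930 × cos(-46.30°) = 95.85 W

95.85 W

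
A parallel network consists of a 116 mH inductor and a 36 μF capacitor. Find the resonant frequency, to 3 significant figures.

77.9 Hz

ω₀ = 1/√(LC) = 1/√(0.116 × 3.6e-05) = 489.4 rad/s
f₀ = ω₀/(2π) = 77.9 Hz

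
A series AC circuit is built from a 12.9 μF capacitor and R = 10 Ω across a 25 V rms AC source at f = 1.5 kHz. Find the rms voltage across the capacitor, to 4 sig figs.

15.88 V

ω = 2πf = 9425 rad/s
X_C = 1/(ωC) = 8.225 Ω
Z = 10.00 − j8.225 Ω
|Z| = √(10.00² + 8.225²) = 12.95 Ω
I = V/|Z| = 1.931 A
V_C = I·|Z_C| = 1.931 × 8.225 = 15.88 V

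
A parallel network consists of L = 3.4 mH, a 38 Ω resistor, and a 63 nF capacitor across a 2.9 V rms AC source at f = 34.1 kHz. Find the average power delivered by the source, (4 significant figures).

221.3 mW

ω = 2πf = 214300 rad/s
X_L = ωL = 728.5 Ω
X_C = 1/(ωC) = 74.08 Ω
Parallel: admittances add. Y = 1/R + 1/(jωL) + jωC
Y = (0.02632 + j0.01213) S
|Y| = 0.02897 S → |Z| = 1/|Y| = 34.51 Ω, ∠Z = −∠Y = -24.74°
I = V/|Z| = 84.03 mA
P = VI cos φ = 2.9 × 0.08403 × cos(-24.74°) = 221.3 mW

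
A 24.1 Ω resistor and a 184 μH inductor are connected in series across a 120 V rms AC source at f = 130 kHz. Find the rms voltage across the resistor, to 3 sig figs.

19.0 V

ω = 2πf = 816800 rad/s
X_L = ωL = 150 Ω
Z = 24.1 + j150 Ω
|Z| = √(24.1² + 150²) = 152 Ω
I = V/|Z| = 788 mA
V_R = I·|Z_R| = 0.788 × 24.1 = 19.0 V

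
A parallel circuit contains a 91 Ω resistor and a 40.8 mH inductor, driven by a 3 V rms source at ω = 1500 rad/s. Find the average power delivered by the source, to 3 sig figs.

X_L = ωL = 61.2 Ω
Parallel: admittances add. Y = 1/R + 1/(jωL)
Y = (0.0110 − j0.0163) S
|Y| = 0.0197 S → |Z| = 1/|Y| = 50.8 Ω, ∠Z = −∠Y = 56.1°
I = V/|Z| = 59.1 mA
P = VI cos φ = 3 × 0.0591 × cos(56.1°) = 98.9 mW

98.9 mW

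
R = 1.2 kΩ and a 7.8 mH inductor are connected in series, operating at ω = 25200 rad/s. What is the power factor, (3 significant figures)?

X_L = ωL = 197 Ω
Z = 1200 + j197 Ω
|Z| = √(1200² + 197²) = 1220 Ω
∠Z = arctan(197/1200) = 9.30°
cos φ = cos(9.30°) = 0.987

0.987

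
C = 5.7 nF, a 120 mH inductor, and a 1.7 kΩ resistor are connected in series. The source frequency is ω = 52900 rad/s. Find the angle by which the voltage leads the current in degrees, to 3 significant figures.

X_L = ωL = 6350 Ω
X_C = 1/(ωC) = 3320 Ω
Net reactance X = X_L − X_C = 3030 Ω
Z = 1700 + j3030 Ω
|Z| = √(1700² + 3030²) = 3480 Ω
∠Z = arctan(3030/1700) = 60.7°

60.7°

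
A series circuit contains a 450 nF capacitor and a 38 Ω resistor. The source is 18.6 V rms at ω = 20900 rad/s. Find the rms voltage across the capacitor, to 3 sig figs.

17.5 V

X_C = 1/(ωC) = 106 Ω
Z = 38.0 − j106 Ω
|Z| = √(38.0² + 106²) = 113 Ω
I = V/|Z| = 165 mA
V_C = I·|Z_C| = 0.165 × 106 = 17.5 V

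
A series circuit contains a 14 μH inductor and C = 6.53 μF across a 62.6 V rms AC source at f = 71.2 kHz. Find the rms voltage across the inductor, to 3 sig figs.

ω = 2πf = 447400 rad/s
X_L = ωL = 6.26 Ω
X_C = 1/(ωC) = 0.342 Ω
Net reactance X = X_L − X_C = 5.92 Ω
Z = j5.92 Ω
|Z| = √(0² + 5.92²) = 5.92 Ω
I = V/|Z| = 10.6 A
V_L = I·|Z_L| = 10.6 × 6.26 = 66.2 V

66.2 V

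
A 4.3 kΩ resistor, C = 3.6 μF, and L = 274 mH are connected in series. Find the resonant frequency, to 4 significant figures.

ω₀ = 1/√(LC) = 1/√(0.274 × 3.6e-06) = 1007 rad/s
f₀ = ω₀/(2π) = 160.2 Hz

160.2 Hz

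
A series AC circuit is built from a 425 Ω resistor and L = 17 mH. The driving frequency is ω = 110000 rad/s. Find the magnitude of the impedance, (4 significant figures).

X_L = ωL = 1870 Ω
Z = 425.0 + j1870 Ω
|Z| = √(425.0² + 1870²) = 1918 Ω

1918 Ω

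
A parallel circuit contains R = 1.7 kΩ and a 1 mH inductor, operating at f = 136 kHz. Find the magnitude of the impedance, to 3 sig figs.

763 Ω

ω = 2πf = 854500 rad/s
X_L = ωL = 855 Ω
Parallel: admittances add. Y = 1/R + 1/(jωL)
Y = (0.000588 − j0.00117) S
|Y| = 0.00131 S → |Z| = 1/|Y| = 763 Ω, ∠Z = −∠Y = 63.3°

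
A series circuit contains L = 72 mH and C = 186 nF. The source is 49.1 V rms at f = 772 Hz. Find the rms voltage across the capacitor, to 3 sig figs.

ω = 2πf = 4851 rad/s
X_L = ωL = 349 Ω
X_C = 1/(ωC) = 1110 Ω
Net reactance X = X_L − X_C = -759 Ω
Z = − j759 Ω
|Z| = √(0² + 759²) = 759 Ω
I = V/|Z| = 64.7 mA
V_C = I·|Z_C| = 0.0647 × 1110 = 71.7 V

71.7 V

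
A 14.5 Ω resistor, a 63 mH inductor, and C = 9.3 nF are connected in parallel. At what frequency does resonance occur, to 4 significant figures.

6.575 kHz

ω₀ = 1/√(LC) = 1/√(0.063 × 9.3e-09) = 41310 rad/s
f₀ = ω₀/(2π) = 6.575 kHz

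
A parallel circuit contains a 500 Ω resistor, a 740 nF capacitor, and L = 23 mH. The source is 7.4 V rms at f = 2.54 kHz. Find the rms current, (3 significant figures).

68.8 mA

ω = 2πf = 15960 rad/s
X_L = ωL = 367 Ω
X_C = 1/(ωC) = 84.7 Ω
Parallel: admittances add. Y = 1/R + 1/(jωL) + jωC
Y = (0.00200 + j0.00909) S
|Y| = 0.00930 S → |Z| = 1/|Y| = 107 Ω, ∠Z = −∠Y = -77.6°
I = V/|Z| = 7.4/107 = 68.8 mA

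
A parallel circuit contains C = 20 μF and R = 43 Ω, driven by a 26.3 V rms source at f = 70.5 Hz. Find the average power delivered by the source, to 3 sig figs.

ω = 2πf = 443.0 rad/s
X_C = 1/(ωC) = 113 Ω
Parallel: admittances add. Y = 1/R + jωC
Y = (0.0233 + j0.00886) S
|Y| = 0.0249 S → |Z| = 1/|Y| = 40.2 Ω, ∠Z = −∠Y = -20.9°
I = V/|Z| = 655 mA
P = VI cos φ = 26.3 × 0.655 × cos(-20.9°) = 16.1 W

16.1 W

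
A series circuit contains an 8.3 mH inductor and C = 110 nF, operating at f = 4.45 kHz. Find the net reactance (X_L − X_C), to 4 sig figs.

-93.07 Ω

ω = 2πf = 27960 rad/s
X_L = ωL = 232.1 Ω
X_C = 1/(ωC) = 325.1 Ω
X = 232.1 − 325.1 = -93.07 Ω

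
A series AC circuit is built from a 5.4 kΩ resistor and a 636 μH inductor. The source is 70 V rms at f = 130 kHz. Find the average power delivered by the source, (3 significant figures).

899 mW

ω = 2πf = 816800 rad/s
X_L = ωL = 519 Ω
Z = 5400 + j519 Ω
|Z| = √(5400² + 519²) = 5420 Ω
∠Z = arctan(519/5400) = 5.50°
I = V/|Z| = 12.9 mA
P = VI cos φ = 70 × 0.0129 × cos(5.50°) = 899 mW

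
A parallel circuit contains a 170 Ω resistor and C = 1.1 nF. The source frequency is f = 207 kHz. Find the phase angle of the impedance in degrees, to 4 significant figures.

ω = 2πf = 1.301e+06 rad/s
X_C = 1/(ωC) = 699.0 Ω
Parallel: admittances add. Y = 1/R + jωC
Y = (0.005882 + j0.001431) S
|Y| = 0.006054 S → |Z| = 1/|Y| = 165.2 Ω, ∠Z = −∠Y = -13.67°

-13.67°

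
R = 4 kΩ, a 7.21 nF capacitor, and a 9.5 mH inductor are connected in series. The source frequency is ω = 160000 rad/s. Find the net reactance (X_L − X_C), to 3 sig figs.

X_L = ωL = 1520 Ω
X_C = 1/(ωC) = 867 Ω
X = 1520 − 867 = 653 Ω

653 Ω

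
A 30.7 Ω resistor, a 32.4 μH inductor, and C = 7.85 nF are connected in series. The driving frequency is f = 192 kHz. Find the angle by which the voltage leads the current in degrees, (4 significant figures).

-65.22°

ω = 2πf = 1.206e+06 rad/s
X_L = ωL = 39.09 Ω
X_C = 1/(ωC) = 105.6 Ω
Net reactance X = X_L − X_C = -66.51 Ω
Z = 30.70 − j66.51 Ω
|Z| = √(30.70² + 66.51²) = 73.25 Ω
∠Z = arctan(-66.51/30.70) = -65.22°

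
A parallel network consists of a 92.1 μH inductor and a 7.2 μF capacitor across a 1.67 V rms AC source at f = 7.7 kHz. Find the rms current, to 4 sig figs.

206.9 mA

ω = 2πf = 48380 rad/s
X_L = ωL = 4.456 Ω
X_C = 1/(ωC) = 2.871 Ω
Parallel: admittances add. Y = 1/(jωL) + jωC
Y = (0 + j0.1239) S
|Y| = 0.1239 S → |Z| = 1/|Y| = 8.070 Ω, ∠Z = −∠Y = -90.00°
I = V/|Z| = 1.67/8.070 = 206.9 mA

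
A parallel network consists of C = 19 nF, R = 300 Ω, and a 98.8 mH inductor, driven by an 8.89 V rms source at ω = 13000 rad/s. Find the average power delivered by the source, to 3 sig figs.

263 mW

X_L = ωL = 1280 Ω
X_C = 1/(ωC) = 4050 Ω
Parallel: admittances add. Y = 1/R + 1/(jωL) + jωC
Y = (0.00333 − j0.000532) S
|Y| = 0.00338 S → |Z| = 1/|Y| = 296 Ω, ∠Z = −∠Y = 9.06°
I = V/|Z| = 30.0 mA
P = VI cos φ = 8.89 × 0.0300 × cos(9.06°) = 263 mW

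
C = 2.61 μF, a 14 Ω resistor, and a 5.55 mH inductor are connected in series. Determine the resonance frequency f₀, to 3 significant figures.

1.32 kHz

ω₀ = 1/√(LC) = 1/√(0.00555 × 2.61e-06) = 8309 rad/s
f₀ = ω₀/(2π) = 1.32 kHz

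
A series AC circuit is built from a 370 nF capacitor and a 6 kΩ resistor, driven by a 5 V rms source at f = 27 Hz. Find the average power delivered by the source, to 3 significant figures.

518 μW

ω = 2πf = 169.6 rad/s
X_C = 1/(ωC) = 15900 Ω
Z = 6000 − j15900 Ω
|Z| = √(6000² + 15900²) = 17000 Ω
∠Z = arctan(-15900/6000) = -69.4°
I = V/|Z| = 294 μA
P = VI cos φ = 5 × 0.000294 × cos(-69.4°) = 518 μW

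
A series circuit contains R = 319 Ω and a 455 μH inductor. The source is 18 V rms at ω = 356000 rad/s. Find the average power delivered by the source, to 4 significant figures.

807.5 mW

X_L = ωL = 162.0 Ω
Z = 319.0 + j162.0 Ω
|Z| = √(319.0² + 162.0²) = 357.8 Ω
∠Z = arctan(162.0/319.0) = 26.92°
I = V/|Z| = 50.31 mA
P = VI cos φ = 18 × 0.05031 × cos(26.92°) = 807.5 mW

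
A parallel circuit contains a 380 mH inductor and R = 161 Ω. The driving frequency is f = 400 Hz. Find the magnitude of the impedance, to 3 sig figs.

159 Ω

ω = 2πf = 2513 rad/s
X_L = ωL = 955 Ω
Parallel: admittances add. Y = 1/R + 1/(jωL)
Y = (0.00621 − j0.00105) S
|Y| = 0.00630 S → |Z| = 1/|Y| = 159 Ω, ∠Z = −∠Y = 9.57°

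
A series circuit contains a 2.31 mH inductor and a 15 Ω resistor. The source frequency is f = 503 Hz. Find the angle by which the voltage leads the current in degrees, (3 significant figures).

ω = 2πf = 3160 rad/s
X_L = ωL = 7.30 Ω
Z = 15.0 + j7.30 Ω
|Z| = √(15.0² + 7.30²) = 16.7 Ω
∠Z = arctan(7.30/15.0) = 26.0°

26.0°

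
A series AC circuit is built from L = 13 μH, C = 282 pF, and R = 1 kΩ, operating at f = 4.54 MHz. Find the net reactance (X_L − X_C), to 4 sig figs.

246.5 Ω

ω = 2πf = 2.853e+07 rad/s
X_L = ωL = 370.8 Ω
X_C = 1/(ωC) = 124.3 Ω
X = 370.8 − 124.3 = 246.5 Ω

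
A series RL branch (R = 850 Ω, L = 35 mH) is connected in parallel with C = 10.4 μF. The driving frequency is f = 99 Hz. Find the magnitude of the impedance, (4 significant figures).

152.8 Ω

ω = 2πf = 622.0 rad/s
X_L = ωL = 21.77 Ω
X_C = 1/(ωC) = 154.6 Ω
Branch 1 (R+jX_L): Z₁ = 850.0 + j21.77 Ω, |Z₁| = 850.3 Ω
Branch 2 (−jX_C): Z₂ = −j154.6 Ω
Parallel: Z = Z₁Z₂/(Z₁+Z₂), |Z| = 152.8 Ω, ∠Z = -79.65°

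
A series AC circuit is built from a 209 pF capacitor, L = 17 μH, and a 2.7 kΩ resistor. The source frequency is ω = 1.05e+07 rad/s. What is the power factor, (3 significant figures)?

X_L = ωL = 178 Ω
X_C = 1/(ωC) = 456 Ω
Net reactance X = X_L − X_C = -277 Ω
Z = 2700 − j277 Ω
|Z| = √(2700² + 277²) = 2710 Ω
∠Z = arctan(-277/2700) = -5.86°
cos φ = cos(-5.86°) = 0.995

0.995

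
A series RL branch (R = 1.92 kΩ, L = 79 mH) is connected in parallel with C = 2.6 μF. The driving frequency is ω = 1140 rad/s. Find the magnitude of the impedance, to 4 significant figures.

X_L = ωL = 90.06 Ω
X_C = 1/(ωC) = 337.4 Ω
Branch 1 (R+jX_L): Z₁ = 1920 + j90.06 Ω, |Z₁| = 1922 Ω
Branch 2 (−jX_C): Z₂ = −j337.4 Ω
Parallel: Z = Z₁Z₂/(Z₁+Z₂), |Z| = 335.0 Ω, ∠Z = -79.97°

335.0 Ω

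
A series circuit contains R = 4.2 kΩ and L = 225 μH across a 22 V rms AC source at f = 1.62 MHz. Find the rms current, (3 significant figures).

ω = 2πf = 1.018e+07 rad/s
X_L = ωL = 2290 Ω
Z = 4200 + j2290 Ω
|Z| = √(4200² + 2290²) = 4780 Ω
I = V/|Z| = 22/4780 = 4.60 mA

4.60 mA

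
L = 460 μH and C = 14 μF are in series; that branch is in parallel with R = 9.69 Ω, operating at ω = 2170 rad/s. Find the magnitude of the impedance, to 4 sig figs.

X_L = ωL = 0.9982 Ω
X_C = 1/(ωC) = 32.92 Ω
Branch 1: Z₁ = R = 9.690 Ω
Branch 2 (series LC): Z₂ = j(X_L − X_C) = −j31.92 Ω
Parallel: Z = Z₁Z₂/(Z₁+Z₂), |Z| = 9.272 Ω, ∠Z = -16.89°

9.272 Ω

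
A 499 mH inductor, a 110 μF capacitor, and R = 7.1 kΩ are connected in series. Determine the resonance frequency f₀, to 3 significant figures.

21.5 Hz

ω₀ = 1/√(LC) = 1/√(0.499 × 0.00011) = 135.0 rad/s
f₀ = ω₀/(2π) = 21.5 Hz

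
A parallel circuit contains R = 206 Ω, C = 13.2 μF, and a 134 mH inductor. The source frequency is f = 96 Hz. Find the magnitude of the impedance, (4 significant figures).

152.5 Ω

ω = 2πf = 603.2 rad/s
X_L = ωL = 80.83 Ω
X_C = 1/(ωC) = 125.6 Ω
Parallel: admittances add. Y = 1/R + 1/(jωL) + jωC
Y = (0.004854 − j0.004410) S
|Y| = 0.006558 S → |Z| = 1/|Y| = 152.5 Ω, ∠Z = −∠Y = 42.25°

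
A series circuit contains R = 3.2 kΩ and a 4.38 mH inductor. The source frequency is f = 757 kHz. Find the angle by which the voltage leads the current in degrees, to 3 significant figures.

81.3°

ω = 2πf = 4.756e+06 rad/s
X_L = ωL = 20800 Ω
Z = 3200 + j20800 Ω
|Z| = √(3200² + 20800²) = 21100 Ω
∠Z = arctan(20800/3200) = 81.3°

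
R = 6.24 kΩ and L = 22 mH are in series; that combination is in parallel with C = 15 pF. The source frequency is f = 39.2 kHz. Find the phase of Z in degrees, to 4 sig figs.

ω = 2πf = 246300 rad/s
X_L = ωL = 5419 Ω
X_C = 1/(ωC) = 270700 Ω
Branch 1 (R+jX_L): Z₁ = 6240 + j5419 Ω, |Z₁| = 8264 Ω
Branch 2 (−jX_C): Z₂ = −j270700 Ω
Parallel: Z = Z₁Z₂/(Z₁+Z₂), |Z| = 8431 Ω, ∠Z = 39.62°

39.62°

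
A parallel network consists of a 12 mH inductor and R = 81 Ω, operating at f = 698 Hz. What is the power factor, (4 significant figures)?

0.5448

ω = 2πf = 4386 rad/s
X_L = ωL = 52.63 Ω
Parallel: admittances add. Y = 1/R + 1/(jωL)
Y = (0.01235 − j0.01900) S
|Y| = 0.02266 S → |Z| = 1/|Y| = 44.13 Ω, ∠Z = −∠Y = 56.99°
cos φ = cos(56.99°) = 0.5448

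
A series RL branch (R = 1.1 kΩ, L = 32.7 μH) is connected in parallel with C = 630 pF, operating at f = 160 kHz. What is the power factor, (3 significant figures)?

ω = 2πf = 1.005e+06 rad/s
X_L = ωL = 32.9 Ω
X_C = 1/(ωC) = 1580 Ω
Branch 1 (R+jX_L): Z₁ = 1100 + j32.9 Ω, |Z₁| = 1100 Ω
Branch 2 (−jX_C): Z₂ = −j1580 Ω
Parallel: Z = Z₁Z₂/(Z₁+Z₂), |Z| = 916 Ω, ∠Z = -33.7°
cos φ = cos(-33.7°) = 0.832

0.832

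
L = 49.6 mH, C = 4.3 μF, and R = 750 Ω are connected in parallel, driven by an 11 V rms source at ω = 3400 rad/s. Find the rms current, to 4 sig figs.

96.71 mA

X_L = ωL = 168.6 Ω
X_C = 1/(ωC) = 68.40 Ω
Parallel: admittances add. Y = 1/R + 1/(jωL) + jωC
Y = (0.001333 + j0.008690) S
|Y| = 0.008792 S → |Z| = 1/|Y| = 113.7 Ω, ∠Z = −∠Y = -81.28°
I = V/|Z| = 11/113.7 = 96.71 mA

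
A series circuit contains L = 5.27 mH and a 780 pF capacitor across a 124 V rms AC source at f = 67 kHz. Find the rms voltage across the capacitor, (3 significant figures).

457 V

ω = 2πf = 421000 rad/s
X_L = ωL = 2220 Ω
X_C = 1/(ωC) = 3050 Ω
Net reactance X = X_L − X_C = -827 Ω
Z = − j827 Ω
|Z| = √(0² + 827²) = 827 Ω
I = V/|Z| = 150 mA
V_C = I·|Z_C| = 0.150 × 3050 = 457 V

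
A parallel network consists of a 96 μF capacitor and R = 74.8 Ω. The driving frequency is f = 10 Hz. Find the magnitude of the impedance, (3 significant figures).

68.2 Ω

ω = 2πf = 62.83 rad/s
X_C = 1/(ωC) = 166 Ω
Parallel: admittances add. Y = 1/R + jωC
Y = (0.0134 + j0.00603) S
|Y| = 0.0147 S → |Z| = 1/|Y| = 68.2 Ω, ∠Z = −∠Y = -24.3°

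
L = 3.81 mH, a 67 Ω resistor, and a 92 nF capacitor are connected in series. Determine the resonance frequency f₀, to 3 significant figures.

8.50 kHz

ω₀ = 1/√(LC) = 1/√(0.00381 × 9.2e-08) = 53410 rad/s
f₀ = ω₀/(2π) = 8.50 kHz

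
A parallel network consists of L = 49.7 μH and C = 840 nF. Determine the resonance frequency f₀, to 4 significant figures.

ω₀ = 1/√(LC) = 1/√(4.97e-05 × 8.4e-07) = 154800 rad/s
f₀ = ω₀/(2π) = 24.63 kHz

24.63 kHz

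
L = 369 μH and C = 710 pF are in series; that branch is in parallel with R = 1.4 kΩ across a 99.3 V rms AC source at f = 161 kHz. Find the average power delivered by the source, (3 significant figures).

7.04 W

ω = 2πf = 1.012e+06 rad/s
X_L = ωL = 373 Ω
X_C = 1/(ωC) = 1390 Ω
Branch 1: Z₁ = R = 1400 Ω
Branch 2 (series LC): Z₂ = j(X_L − X_C) = −j1020 Ω
Parallel: Z = Z₁Z₂/(Z₁+Z₂), |Z| = 824 Ω, ∠Z = -53.9°
I = V/|Z| = 121 mA
P = VI cos φ = 99.3 × 0.121 × cos(-53.9°) = 7.04 W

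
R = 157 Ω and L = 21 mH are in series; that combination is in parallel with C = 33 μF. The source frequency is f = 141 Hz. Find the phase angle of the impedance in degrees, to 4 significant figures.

-77.57°

ω = 2πf = 885.9 rad/s
X_L = ωL = 18.60 Ω
X_C = 1/(ωC) = 34.20 Ω
Branch 1 (R+jX_L): Z₁ = 157.0 + j18.60 Ω, |Z₁| = 158.1 Ω
Branch 2 (−jX_C): Z₂ = −j34.20 Ω
Parallel: Z = Z₁Z₂/(Z₁+Z₂), |Z| = 34.28 Ω, ∠Z = -77.57°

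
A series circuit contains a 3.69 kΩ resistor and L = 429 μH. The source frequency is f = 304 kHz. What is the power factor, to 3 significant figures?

0.976

ω = 2πf = 1.91e+06 rad/s
X_L = ωL = 819 Ω
Z = 3690 + j819 Ω
|Z| = √(3690² + 819²) = 3780 Ω
∠Z = arctan(819/3690) = 12.5°
cos φ = cos(12.5°) = 0.976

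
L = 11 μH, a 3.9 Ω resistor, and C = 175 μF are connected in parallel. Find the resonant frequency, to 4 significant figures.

3.627 kHz

ω₀ = 1/√(LC) = 1/√(1.1e-05 × 0.000175) = 22790 rad/s
f₀ = ω₀/(2π) = 3.627 kHz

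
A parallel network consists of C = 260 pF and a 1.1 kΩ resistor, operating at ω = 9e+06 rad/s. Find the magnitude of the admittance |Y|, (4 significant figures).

2.510 mS

X_C = 1/(ωC) = 427.4 Ω
Parallel: admittances add. Y = 1/R + jωC
Y = (0.0009091 + j0.002340) S
|Y| = 0.002510 S → |Z| = 1/|Y| = 398.3 Ω, ∠Z = −∠Y = -68.77°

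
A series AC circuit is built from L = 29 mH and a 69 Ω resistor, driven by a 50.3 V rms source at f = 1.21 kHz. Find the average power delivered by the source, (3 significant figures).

ω = 2πf = 7603 rad/s
X_L = ωL = 220 Ω
Z = 69.0 + j220 Ω
|Z| = √(69.0² + 220²) = 231 Ω
∠Z = arctan(220/69.0) = 72.6°
I = V/|Z| = 218 mA
P = VI cos φ = 50.3 × 0.218 × cos(72.6°) = 3.27 W

3.27 W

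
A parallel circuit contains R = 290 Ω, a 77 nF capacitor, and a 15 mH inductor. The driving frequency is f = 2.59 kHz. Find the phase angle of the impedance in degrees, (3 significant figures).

ω = 2πf = 16270 rad/s
X_L = ωL = 244 Ω
X_C = 1/(ωC) = 798 Ω
Parallel: admittances add. Y = 1/R + 1/(jωL) + jωC
Y = (0.00345 − j0.00284) S
|Y| = 0.00447 S → |Z| = 1/|Y| = 224 Ω, ∠Z = −∠Y = 39.5°

39.5°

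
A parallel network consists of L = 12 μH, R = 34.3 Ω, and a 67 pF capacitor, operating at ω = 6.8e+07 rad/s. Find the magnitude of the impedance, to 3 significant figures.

X_L = ωL = 816 Ω
X_C = 1/(ωC) = 219 Ω
Parallel: admittances add. Y = 1/R + 1/(jωL) + jωC
Y = (0.0292 + j0.00333) S
|Y| = 0.0293 S → |Z| = 1/|Y| = 34.1 Ω, ∠Z = −∠Y = -6.52°

34.1 Ω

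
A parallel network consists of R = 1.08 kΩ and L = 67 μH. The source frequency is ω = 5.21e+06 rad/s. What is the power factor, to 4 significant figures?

0.3075

X_L = ωL = 349.1 Ω
Parallel: admittances add. Y = 1/R + 1/(jωL)
Y = (0.0009259 − j0.002865) S
|Y| = 0.003011 S → |Z| = 1/|Y| = 332.2 Ω, ∠Z = −∠Y = 72.09°
cos φ = cos(72.09°) = 0.3075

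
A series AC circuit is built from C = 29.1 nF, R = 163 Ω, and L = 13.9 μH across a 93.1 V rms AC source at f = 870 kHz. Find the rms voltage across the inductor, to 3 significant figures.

ω = 2πf = 5.466e+06 rad/s
X_L = ωL = 76.0 Ω
X_C = 1/(ωC) = 6.29 Ω
Net reactance X = X_L − X_C = 69.7 Ω
Z = 163 + j69.7 Ω
|Z| = √(163² + 69.7²) = 177 Ω
I = V/|Z| = 525 mA
V_L = I·|Z_L| = 0.525 × 76.0 = 39.9 V

39.9 V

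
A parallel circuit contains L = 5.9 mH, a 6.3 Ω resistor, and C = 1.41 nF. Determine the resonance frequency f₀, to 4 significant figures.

55.18 kHz

ω₀ = 1/√(LC) = 1/√(0.0059 × 1.41e-09) = 346700 rad/s
f₀ = ω₀/(2π) = 55.18 kHz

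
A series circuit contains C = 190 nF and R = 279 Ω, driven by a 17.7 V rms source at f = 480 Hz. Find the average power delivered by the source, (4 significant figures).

27.99 mW

ω = 2πf = 3016 rad/s
X_C = 1/(ωC) = 1745 Ω
Z = 279.0 − j1745 Ω
|Z| = √(279.0² + 1745²) = 1767 Ω
∠Z = arctan(-1745/279.0) = -80.92°
I = V/|Z| = 10.02 mA
P = VI cos φ = 17.7 × 0.01002 × cos(-80.92°) = 27.99 mW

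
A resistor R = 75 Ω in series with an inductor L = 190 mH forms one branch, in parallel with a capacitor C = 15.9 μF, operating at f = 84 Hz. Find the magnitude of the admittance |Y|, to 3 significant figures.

ω = 2πf = 527.8 rad/s
X_L = ωL = 100 Ω
X_C = 1/(ωC) = 119 Ω
Branch 1 (R+jX_L): Z₁ = 75.0 + j100 Ω, |Z₁| = 125 Ω
Branch 2 (−jX_C): Z₂ = −j119 Ω
Parallel: Z = Z₁Z₂/(Z₁+Z₂), |Z| = 193 Ω, ∠Z = -22.7°
|Y| = 1/|Z| = 5.18 mS

5.18 mS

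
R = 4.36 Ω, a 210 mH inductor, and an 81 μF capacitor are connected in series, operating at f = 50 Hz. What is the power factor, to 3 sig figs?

ω = 2πf = 314.2 rad/s
X_L = ωL = 66.0 Ω
X_C = 1/(ωC) = 39.3 Ω
Net reactance X = X_L − X_C = 26.7 Ω
Z = 4.36 + j26.7 Ω
|Z| = √(4.36² + 26.7²) = 27.0 Ω
∠Z = arctan(26.7/4.36) = 80.7°
cos φ = cos(80.7°) = 0.161

0.161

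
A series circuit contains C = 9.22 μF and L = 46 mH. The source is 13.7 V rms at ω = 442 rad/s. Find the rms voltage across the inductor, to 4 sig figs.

X_L = ωL = 20.33 Ω
X_C = 1/(ωC) = 245.4 Ω
Net reactance X = X_L − X_C = -225.1 Ω
Z = − j225.1 Ω
|Z| = √(0² + 225.1²) = 225.1 Ω
I = V/|Z| = 60.87 mA
V_L = I·|Z_L| = 0.06087 × 20.33 = 1.238 V

1.238 V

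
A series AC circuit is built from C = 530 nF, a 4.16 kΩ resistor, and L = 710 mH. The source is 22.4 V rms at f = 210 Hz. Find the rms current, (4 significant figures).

5.347 mA

ω = 2πf = 1319 rad/s
X_L = ωL = 936.8 Ω
X_C = 1/(ωC) = 1430 Ω
Net reactance X = X_L − X_C = -493.1 Ω
Z = 4160 − j493.1 Ω
|Z| = √(4160² + 493.1²) = 4189 Ω
I = V/|Z| = 22.4/4189 = 5.347 mA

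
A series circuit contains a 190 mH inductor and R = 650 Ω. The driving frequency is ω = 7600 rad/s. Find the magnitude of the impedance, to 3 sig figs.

X_L = ωL = 1440 Ω
Z = 650 + j1440 Ω
|Z| = √(650² + 1440²) = 1580 Ω

1580 Ω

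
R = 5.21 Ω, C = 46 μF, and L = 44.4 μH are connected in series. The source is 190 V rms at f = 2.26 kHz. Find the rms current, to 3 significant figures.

35.9 A

ω = 2πf = 14200 rad/s
X_L = ωL = 0.630 Ω
X_C = 1/(ωC) = 1.53 Ω
Net reactance X = X_L − X_C = -0.900 Ω
Z = 5.21 − j0.900 Ω
|Z| = √(5.21² + 0.900²) = 5.29 Ω
I = V/|Z| = 190/5.29 = 35.9 A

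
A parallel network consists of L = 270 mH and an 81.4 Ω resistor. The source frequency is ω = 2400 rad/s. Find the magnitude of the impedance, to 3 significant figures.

X_L = ωL = 648 Ω
Parallel: admittances add. Y = 1/R + 1/(jωL)
Y = (0.0123 − j0.00154) S
|Y| = 0.0124 S → |Z| = 1/|Y| = 80.8 Ω, ∠Z = −∠Y = 7.16°

80.8 Ω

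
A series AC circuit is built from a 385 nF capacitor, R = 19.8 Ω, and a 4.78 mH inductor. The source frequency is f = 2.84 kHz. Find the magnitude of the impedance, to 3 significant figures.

ω = 2πf = 17840 rad/s
X_L = ωL = 85.3 Ω
X_C = 1/(ωC) = 146 Ω
Net reactance X = X_L − X_C = -60.3 Ω
Z = 19.8 − j60.3 Ω
|Z| = √(19.8² + 60.3²) = 63.4 Ω

63.4 Ω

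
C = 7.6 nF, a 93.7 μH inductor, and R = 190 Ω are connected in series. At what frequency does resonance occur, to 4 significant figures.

ω₀ = 1/√(LC) = 1/√(9.37e-05 × 7.6e-09) = 1.185e+06 rad/s
f₀ = ω₀/(2π) = 188.6 kHz

188.6 kHz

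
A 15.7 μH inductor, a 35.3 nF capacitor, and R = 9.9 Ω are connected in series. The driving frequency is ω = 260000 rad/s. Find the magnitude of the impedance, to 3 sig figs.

X_L = ωL = 4.08 Ω
X_C = 1/(ωC) = 109 Ω
Net reactance X = X_L − X_C = -105 Ω
Z = 9.90 − j105 Ω
|Z| = √(9.90² + 105²) = 105 Ω

105 Ω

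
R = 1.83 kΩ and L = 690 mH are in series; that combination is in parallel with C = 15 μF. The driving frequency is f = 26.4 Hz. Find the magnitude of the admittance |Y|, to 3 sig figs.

ω = 2πf = 165.9 rad/s
X_L = ωL = 114 Ω
X_C = 1/(ωC) = 402 Ω
Branch 1 (R+jX_L): Z₁ = 1830 + j114 Ω, |Z₁| = 1830 Ω
Branch 2 (−jX_C): Z₂ = −j402 Ω
Parallel: Z = Z₁Z₂/(Z₁+Z₂), |Z| = 398 Ω, ∠Z = -77.5°
|Y| = 1/|Z| = 2.51 mS

2.51 mS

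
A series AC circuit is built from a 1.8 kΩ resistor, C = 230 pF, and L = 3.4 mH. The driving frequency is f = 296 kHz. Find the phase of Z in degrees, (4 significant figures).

65.70°

ω = 2πf = 1.86e+06 rad/s
X_L = ωL = 6323 Ω
X_C = 1/(ωC) = 2338 Ω
Net reactance X = X_L − X_C = 3986 Ω
Z = 1800 + j3986 Ω
|Z| = √(1800² + 3986²) = 4373 Ω
∠Z = arctan(3986/1800) = 65.70°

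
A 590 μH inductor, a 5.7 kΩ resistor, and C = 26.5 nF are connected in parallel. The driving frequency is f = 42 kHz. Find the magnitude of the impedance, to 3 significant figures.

ω = 2πf = 263900 rad/s
X_L = ωL = 156 Ω
X_C = 1/(ωC) = 143 Ω
Parallel: admittances add. Y = 1/R + 1/(jωL) + jωC
Y = (0.000175 + j0.000570) S
|Y| = 0.000597 S → |Z| = 1/|Y| = 1680 Ω, ∠Z = −∠Y = -72.9°

1680 Ω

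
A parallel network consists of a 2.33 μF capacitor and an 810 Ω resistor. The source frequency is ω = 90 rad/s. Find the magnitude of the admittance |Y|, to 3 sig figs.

X_C = 1/(ωC) = 4770 Ω
Parallel: admittances add. Y = 1/R + jωC
Y = (0.00123 + j0.000210) S
|Y| = 0.00125 S → |Z| = 1/|Y| = 799 Ω, ∠Z = −∠Y = -9.64°

1.25 mS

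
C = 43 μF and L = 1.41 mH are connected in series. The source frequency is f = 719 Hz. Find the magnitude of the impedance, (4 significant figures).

ω = 2πf = 4518 rad/s
X_L = ωL = 6.370 Ω
X_C = 1/(ωC) = 5.148 Ω
Net reactance X = X_L − X_C = 1.222 Ω
Z = j1.222 Ω
|Z| = √(0² + 1.222²) = 1.222 Ω

1.222 Ω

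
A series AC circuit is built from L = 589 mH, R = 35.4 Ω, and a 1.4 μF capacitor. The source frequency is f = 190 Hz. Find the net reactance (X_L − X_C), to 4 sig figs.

104.8 Ω

ω = 2πf = 1194 rad/s
X_L = ωL = 703.2 Ω
X_C = 1/(ωC) = 598.3 Ω
X = 703.2 − 598.3 = 104.8 Ω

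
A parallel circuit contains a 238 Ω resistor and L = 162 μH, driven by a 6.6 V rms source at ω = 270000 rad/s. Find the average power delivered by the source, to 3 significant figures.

X_L = ωL = 43.7 Ω
Parallel: admittances add. Y = 1/R + 1/(jωL)
Y = (0.00420 − j0.0229) S
|Y| = 0.0232 S → |Z| = 1/|Y| = 43.0 Ω, ∠Z = −∠Y = 79.6°
I = V/|Z| = 153 mA
P = VI cos φ = 6.6 × 0.153 × cos(79.6°) = 183 mW

183 mW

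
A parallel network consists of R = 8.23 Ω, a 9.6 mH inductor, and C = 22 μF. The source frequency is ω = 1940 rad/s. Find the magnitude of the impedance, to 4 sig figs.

X_L = ωL = 18.62 Ω
X_C = 1/(ωC) = 23.43 Ω
Parallel: admittances add. Y = 1/R + 1/(jωL) + jωC
Y = (0.1215 − j0.01101) S
|Y| = 0.1220 S → |Z| = 1/|Y| = 8.196 Ω, ∠Z = −∠Y = 5.180°

8.196 Ω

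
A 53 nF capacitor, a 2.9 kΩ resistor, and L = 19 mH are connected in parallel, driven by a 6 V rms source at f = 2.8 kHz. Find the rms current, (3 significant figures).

12.5 mA

ω = 2πf = 17590 rad/s
X_L = ωL = 334 Ω
X_C = 1/(ωC) = 1070 Ω
Parallel: admittances add. Y = 1/R + 1/(jωL) + jωC
Y = (0.000345 − j0.00206) S
|Y| = 0.00209 S → |Z| = 1/|Y| = 479 Ω, ∠Z = −∠Y = 80.5°
I = V/|Z| = 6/479 = 12.5 mA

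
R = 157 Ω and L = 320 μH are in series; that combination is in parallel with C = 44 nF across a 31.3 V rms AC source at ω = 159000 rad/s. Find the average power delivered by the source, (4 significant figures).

X_L = ωL = 50.88 Ω
X_C = 1/(ωC) = 142.9 Ω
Branch 1 (R+jX_L): Z₁ = 157.0 + j50.88 Ω, |Z₁| = 165.0 Ω
Branch 2 (−jX_C): Z₂ = −j142.9 Ω
Parallel: Z = Z₁Z₂/(Z₁+Z₂), |Z| = 129.6 Ω, ∠Z = -41.66°
I = V/|Z| = 241.5 mA
P = VI cos φ = 31.3 × 0.2415 × cos(-41.66°) = 5.647 W

5.647 W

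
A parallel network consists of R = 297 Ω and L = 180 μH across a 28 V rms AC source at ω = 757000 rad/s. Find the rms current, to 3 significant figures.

226 mA

X_L = ωL = 136 Ω
Parallel: admittances add. Y = 1/R + 1/(jωL)
Y = (0.00337 − j0.00734) S
|Y| = 0.00807 S → |Z| = 1/|Y| = 124 Ω, ∠Z = −∠Y = 65.4°
I = V/|Z| = 28/124 = 226 mA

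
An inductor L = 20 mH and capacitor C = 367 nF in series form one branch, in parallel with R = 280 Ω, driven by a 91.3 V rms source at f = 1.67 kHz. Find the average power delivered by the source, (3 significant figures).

ω = 2πf = 10490 rad/s
X_L = ωL = 210 Ω
X_C = 1/(ωC) = 260 Ω
Branch 1: Z₁ = R = 280 Ω
Branch 2 (series LC): Z₂ = j(X_L − X_C) = −j49.8 Ω
Parallel: Z = Z₁Z₂/(Z₁+Z₂), |Z| = 49.1 Ω, ∠Z = -79.9°
I = V/|Z| = 1.86 A
P = VI cos φ = 91.3 × 1.86 × cos(-79.9°) = 29.8 W

29.8 W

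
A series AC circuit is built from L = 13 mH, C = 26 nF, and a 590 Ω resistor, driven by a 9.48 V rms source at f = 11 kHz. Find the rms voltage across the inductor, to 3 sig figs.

ω = 2πf = 69120 rad/s
X_L = ωL = 898 Ω
X_C = 1/(ωC) = 556 Ω
Net reactance X = X_L − X_C = 342 Ω
Z = 590 + j342 Ω
|Z| = √(590² + 342²) = 682 Ω
I = V/|Z| = 13.9 mA
V_L = I·|Z_L| = 0.0139 × 898 = 12.5 V

12.5 V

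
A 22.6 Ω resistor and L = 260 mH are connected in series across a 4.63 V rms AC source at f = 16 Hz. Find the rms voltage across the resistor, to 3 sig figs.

3.03 V

ω = 2πf = 100.5 rad/s
X_L = ωL = 26.1 Ω
Z = 22.6 + j26.1 Ω
|Z| = √(22.6² + 26.1²) = 34.6 Ω
I = V/|Z| = 134 mA
V_R = I·|Z_R| = 0.134 × 22.6 = 3.03 V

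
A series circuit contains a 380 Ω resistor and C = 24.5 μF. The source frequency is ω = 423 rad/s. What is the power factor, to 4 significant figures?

0.9692

X_C = 1/(ωC) = 96.49 Ω
Z = 380.0 − j96.49 Ω
|Z| = √(380.0² + 96.49²) = 392.1 Ω
∠Z = arctan(-96.49/380.0) = -14.25°
cos φ = cos(-14.25°) = 0.9692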